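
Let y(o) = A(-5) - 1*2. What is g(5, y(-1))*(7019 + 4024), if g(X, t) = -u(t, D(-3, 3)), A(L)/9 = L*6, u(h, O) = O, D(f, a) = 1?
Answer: -11043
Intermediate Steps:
A(L) = 54*L (A(L) = 9*(L*6) = 9*(6*L) = 54*L)
y(o) = -272 (y(o) = 54*(-5) - 1*2 = -270 - 2 = -272)
g(X, t) = -1 (g(X, t) = -1*1 = -1)
g(5, y(-1))*(7019 + 4024) = -(7019 + 4024) = -1*11043 = -11043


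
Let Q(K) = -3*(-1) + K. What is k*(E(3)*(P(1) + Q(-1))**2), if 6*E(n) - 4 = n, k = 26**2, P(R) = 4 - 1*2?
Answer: 37856/3 ≈ 12619.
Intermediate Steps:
Q(K) = 3 + K
P(R) = 2 (P(R) = 4 - 2 = 2)
k = 676
E(n) = 2/3 + n/6
k*(E(3)*(P(1) + Q(-1))**2) = 676*((2/3 + (1/6)*3)*(2 + (3 - 1))**2) = 676*((2/3 + 1/2)*(2 + 2)**2) = 676*((7/6)*4**2) = 676*((7/6)*16) = 676*(56/3) = 37856/3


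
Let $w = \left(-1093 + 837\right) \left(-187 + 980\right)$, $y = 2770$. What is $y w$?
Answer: $-562332160$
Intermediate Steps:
$w = -203008$ ($w = \left(-256\right) 793 = -203008$)
$y w = 2770 \left(-203008\right) = -562332160$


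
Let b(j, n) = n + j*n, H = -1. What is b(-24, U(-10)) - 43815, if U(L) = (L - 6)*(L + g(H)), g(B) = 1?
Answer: -47127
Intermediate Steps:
U(L) = (1 + L)*(-6 + L) (U(L) = (L - 6)*(L + 1) = (-6 + L)*(1 + L) = (1 + L)*(-6 + L))
b(-24, U(-10)) - 43815 = (-6 + (-10)**2 - 5*(-10))*(1 - 24) - 43815 = (-6 + 100 + 50)*(-23) - 43815 = 144*(-23) - 43815 = -3312 - 43815 = -47127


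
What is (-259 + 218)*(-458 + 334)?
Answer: 5084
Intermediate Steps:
(-259 + 218)*(-458 + 334) = -41*(-124) = 5084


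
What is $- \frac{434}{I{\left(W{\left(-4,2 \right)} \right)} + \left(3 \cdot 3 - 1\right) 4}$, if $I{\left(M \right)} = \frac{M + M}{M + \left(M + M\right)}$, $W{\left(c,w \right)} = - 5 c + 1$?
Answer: $- \frac{93}{7} \approx -13.286$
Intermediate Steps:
$W{\left(c,w \right)} = 1 - 5 c$
$I{\left(M \right)} = \frac{2}{3}$ ($I{\left(M \right)} = \frac{2 M}{M + 2 M} = \frac{2 M}{3 M} = 2 M \frac{1}{3 M} = \frac{2}{3}$)
$- \frac{434}{I{\left(W{\left(-4,2 \right)} \right)} + \left(3 \cdot 3 - 1\right) 4} = - \frac{434}{\frac{2}{3} + \left(3 \cdot 3 - 1\right) 4} = - \frac{434}{\frac{2}{3} + \left(9 - 1\right) 4} = - \frac{434}{\frac{2}{3} + 8 \cdot 4} = - \frac{434}{\frac{2}{3} + 32} = - \frac{434}{\frac{98}{3}} = \left(-434\right) \frac{3}{98} = - \frac{93}{7}$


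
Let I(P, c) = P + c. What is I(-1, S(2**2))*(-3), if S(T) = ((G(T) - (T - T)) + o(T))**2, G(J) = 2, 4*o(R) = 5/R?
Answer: -3339/256 ≈ -13.043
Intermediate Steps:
o(R) = 5/(4*R) (o(R) = (5/R)/4 = 5/(4*R))
S(T) = (2 + 5/(4*T))**2 (S(T) = ((2 - (T - T)) + 5/(4*T))**2 = ((2 - 1*0) + 5/(4*T))**2 = ((2 + 0) + 5/(4*T))**2 = (2 + 5/(4*T))**2)
I(-1, S(2**2))*(-3) = (-1 + (5 + 8*2**2)**2/(16*(2**2)**2))*(-3) = (-1 + (1/16)*(5 + 8*4)**2/4**2)*(-3) = (-1 + (1/16)*(1/16)*(5 + 32)**2)*(-3) = (-1 + (1/16)*(1/16)*37**2)*(-3) = (-1 + (1/16)*(1/16)*1369)*(-3) = (-1 + 1369/256)*(-3) = (1113/256)*(-3) = -3339/256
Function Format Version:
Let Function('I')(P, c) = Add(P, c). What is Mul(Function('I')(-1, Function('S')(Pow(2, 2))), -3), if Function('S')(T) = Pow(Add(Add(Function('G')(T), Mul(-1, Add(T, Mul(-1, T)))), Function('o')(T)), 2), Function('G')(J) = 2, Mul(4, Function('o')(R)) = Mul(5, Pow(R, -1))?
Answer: Rational(-3339, 256) ≈ -13.043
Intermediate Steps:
Function('o')(R) = Mul(Rational(5, 4), Pow(R, -1)) (Function('o')(R) = Mul(Rational(1, 4), Mul(5, Pow(R, -1))) = Mul(Rational(5, 4), Pow(R, -1)))
Function('S')(T) = Pow(Add(2, Mul(Rational(5, 4), Pow(T, -1))), 2) (Function('S')(T) = Pow(Add(Add(2, Mul(-1, Add(T, Mul(-1, T)))), Mul(Rational(5, 4), Pow(T, -1))), 2) = Pow(Add(Add(2, Mul(-1, 0)), Mul(Rational(5, 4), Pow(T, -1))), 2) = Pow(Add(Add(2, 0), Mul(Rational(5, 4), Pow(T, -1))), 2) = Pow(Add(2, Mul(Rational(5, 4), Pow(T, -1))), 2))
Mul(Function('I')(-1, Function('S')(Pow(2, 2))), -3) = Mul(Add(-1, Mul(Rational(1, 16), Pow(Pow(2, 2), -2), Pow(Add(5, Mul(8, Pow(2, 2))), 2))), -3) = Mul(Add(-1, Mul(Rational(1, 16), Pow(4, -2), Pow(Add(5, Mul(8, 4)), 2))), -3) = Mul(Add(-1, Mul(Rational(1, 16), Rational(1, 16), Pow(Add(5, 32), 2))), -3) = Mul(Add(-1, Mul(Rational(1, 16), Rational(1, 16), Pow(37, 2))), -3) = Mul(Add(-1, Mul(Rational(1, 16), Rational(1, 16), 1369)), -3) = Mul(Add(-1, Rational(1369, 256)), -3) = Mul(Rational(1113, 256), -3) = Rational(-3339, 256)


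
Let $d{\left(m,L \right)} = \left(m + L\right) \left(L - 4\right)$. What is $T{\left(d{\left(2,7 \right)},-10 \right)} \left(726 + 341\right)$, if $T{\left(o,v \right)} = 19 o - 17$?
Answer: $529232$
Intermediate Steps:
$d{\left(m,L \right)} = \left(-4 + L\right) \left(L + m\right)$ ($d{\left(m,L \right)} = \left(L + m\right) \left(L - 4\right) = \left(L + m\right) \left(-4 + L\right) = \left(-4 + L\right) \left(L + m\right)$)
$T{\left(o,v \right)} = -17 + 19 o$
$T{\left(d{\left(2,7 \right)},-10 \right)} \left(726 + 341\right) = \left(-17 + 19 \left(7^{2} - 28 - 8 + 7 \cdot 2\right)\right) \left(726 + 341\right) = \left(-17 + 19 \left(49 - 28 - 8 + 14\right)\right) 1067 = \left(-17 + 19 \cdot 27\right) 1067 = \left(-17 + 513\right) 1067 = 496 \cdot 1067 = 529232$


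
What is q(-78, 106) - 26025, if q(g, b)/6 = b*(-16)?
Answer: -36201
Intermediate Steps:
q(g, b) = -96*b (q(g, b) = 6*(b*(-16)) = 6*(-16*b) = -96*b)
q(-78, 106) - 26025 = -96*106 - 26025 = -10176 - 26025 = -36201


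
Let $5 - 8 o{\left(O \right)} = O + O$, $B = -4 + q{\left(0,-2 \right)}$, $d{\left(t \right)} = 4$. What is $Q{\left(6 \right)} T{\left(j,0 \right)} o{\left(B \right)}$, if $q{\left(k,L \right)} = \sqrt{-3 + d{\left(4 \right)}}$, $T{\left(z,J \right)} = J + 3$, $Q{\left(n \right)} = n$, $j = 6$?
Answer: $\frac{99}{4} \approx 24.75$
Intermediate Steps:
$T{\left(z,J \right)} = 3 + J$
$q{\left(k,L \right)} = 1$ ($q{\left(k,L \right)} = \sqrt{-3 + 4} = \sqrt{1} = 1$)
$B = -3$ ($B = -4 + 1 = -3$)
$o{\left(O \right)} = \frac{5}{8} - \frac{O}{4}$ ($o{\left(O \right)} = \frac{5}{8} - \frac{O + O}{8} = \frac{5}{8} - \frac{2 O}{8} = \frac{5}{8} - \frac{O}{4}$)
$Q{\left(6 \right)} T{\left(j,0 \right)} o{\left(B \right)} = 6 \left(3 + 0\right) \left(\frac{5}{8} - - \frac{3}{4}\right) = 6 \cdot 3 \left(\frac{5}{8} + \frac{3}{4}\right) = 18 \cdot \frac{11}{8} = \frac{99}{4}$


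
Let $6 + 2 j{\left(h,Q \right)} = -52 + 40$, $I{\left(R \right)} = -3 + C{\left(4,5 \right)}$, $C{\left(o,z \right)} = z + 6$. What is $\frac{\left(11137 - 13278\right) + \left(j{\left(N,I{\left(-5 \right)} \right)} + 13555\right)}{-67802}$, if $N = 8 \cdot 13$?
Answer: $- \frac{11405}{67802} \approx -0.16821$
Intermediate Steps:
$C{\left(o,z \right)} = 6 + z$
$N = 104$
$I{\left(R \right)} = 8$ ($I{\left(R \right)} = -3 + \left(6 + 5\right) = -3 + 11 = 8$)
$j{\left(h,Q \right)} = -9$ ($j{\left(h,Q \right)} = -3 + \frac{-52 + 40}{2} = -3 + \frac{1}{2} \left(-12\right) = -3 - 6 = -9$)
$\frac{\left(11137 - 13278\right) + \left(j{\left(N,I{\left(-5 \right)} \right)} + 13555\right)}{-67802} = \frac{\left(11137 - 13278\right) + \left(-9 + 13555\right)}{-67802} = \left(\left(11137 - 13278\right) + 13546\right) \left(- \frac{1}{67802}\right) = \left(-2141 + 13546\right) \left(- \frac{1}{67802}\right) = 11405 \left(- \frac{1}{67802}\right) = - \frac{11405}{67802}$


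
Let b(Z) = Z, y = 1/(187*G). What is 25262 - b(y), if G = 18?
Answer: 85031891/3366 ≈ 25262.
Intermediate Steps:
y = 1/3366 (y = 1/(187*18) = (1/187)*(1/18) = 1/3366 ≈ 0.00029709)
25262 - b(y) = 25262 - 1*1/3366 = 25262 - 1/3366 = 85031891/3366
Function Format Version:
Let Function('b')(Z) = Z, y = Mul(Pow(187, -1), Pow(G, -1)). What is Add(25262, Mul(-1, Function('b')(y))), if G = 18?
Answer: Rational(85031891, 3366) ≈ 25262.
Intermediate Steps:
y = Rational(1, 3366) (y = Mul(Pow(187, -1), Pow(18, -1)) = Mul(Rational(1, 187), Rational(1, 18)) = Rational(1, 3366) ≈ 0.00029709)
Add(25262, Mul(-1, Function('b')(y))) = Add(25262, Mul(-1, Rational(1, 3366))) = Add(25262, Rational(-1, 3366)) = Rational(85031891, 3366)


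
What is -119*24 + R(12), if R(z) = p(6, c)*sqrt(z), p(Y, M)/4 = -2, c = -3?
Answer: -2856 - 16*sqrt(3) ≈ -2883.7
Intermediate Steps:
p(Y, M) = -8 (p(Y, M) = 4*(-2) = -8)
R(z) = -8*sqrt(z)
-119*24 + R(12) = -119*24 - 16*sqrt(3) = -2856 - 16*sqrt(3)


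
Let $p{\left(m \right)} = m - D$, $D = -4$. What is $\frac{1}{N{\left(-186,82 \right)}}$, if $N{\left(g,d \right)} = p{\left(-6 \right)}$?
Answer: $- \frac{1}{2} \approx -0.5$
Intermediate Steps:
$p{\left(m \right)} = 4 + m$ ($p{\left(m \right)} = m - -4 = m + 4 = 4 + m$)
$N{\left(g,d \right)} = -2$ ($N{\left(g,d \right)} = 4 - 6 = -2$)
$\frac{1}{N{\left(-186,82 \right)}} = \frac{1}{-2} = - \frac{1}{2}$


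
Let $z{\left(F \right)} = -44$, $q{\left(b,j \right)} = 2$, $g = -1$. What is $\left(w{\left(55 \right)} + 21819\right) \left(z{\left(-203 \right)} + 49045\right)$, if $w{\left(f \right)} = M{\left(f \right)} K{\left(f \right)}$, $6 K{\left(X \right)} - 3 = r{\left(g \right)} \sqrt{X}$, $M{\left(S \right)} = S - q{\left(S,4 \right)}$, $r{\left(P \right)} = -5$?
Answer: $\frac{2140902691}{2} - \frac{12985265 \sqrt{55}}{6} \approx 1.0544 \cdot 10^{9}$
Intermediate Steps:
$M{\left(S \right)} = -2 + S$ ($M{\left(S \right)} = S - 2 = -2 + S$)
$K{\left(X \right)} = \frac{1}{2} - \frac{5 \sqrt{X}}{6}$ ($K{\left(X \right)} = \frac{1}{2} + \frac{\left(-5\right) \sqrt{X}}{6} = \frac{1}{2} - \frac{5 \sqrt{X}}{6}$)
$w{\left(f \right)} = \left(\frac{1}{2} - \frac{5 \sqrt{f}}{6}\right) \left(-2 + f\right)$ ($w{\left(f \right)} = \left(-2 + f\right) \left(\frac{1}{2} - \frac{5 \sqrt{f}}{6}\right) = \left(\frac{1}{2} - \frac{5 \sqrt{f}}{6}\right) \left(-2 + f\right)$)
$\left(w{\left(55 \right)} + 21819\right) \left(z{\left(-203 \right)} + 49045\right) = \left(\frac{\left(-2 + 55\right) \left(3 - 5 \sqrt{55}\right)}{6} + 21819\right) \left(-44 + 49045\right) = \left(\frac{1}{6} \cdot 53 \left(3 - 5 \sqrt{55}\right) + 21819\right) 49001 = \left(\left(\frac{53}{2} - \frac{265 \sqrt{55}}{6}\right) + 21819\right) 49001 = \left(\frac{43691}{2} - \frac{265 \sqrt{55}}{6}\right) 49001 = \frac{2140902691}{2} - \frac{12985265 \sqrt{55}}{6}$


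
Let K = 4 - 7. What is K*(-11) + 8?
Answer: 41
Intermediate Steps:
K = -3
K*(-11) + 8 = -3*(-11) + 8 = 33 + 8 = 41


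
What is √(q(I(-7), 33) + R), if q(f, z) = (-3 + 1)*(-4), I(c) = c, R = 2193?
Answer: √2201 ≈ 46.915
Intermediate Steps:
q(f, z) = 8 (q(f, z) = -2*(-4) = 8)
√(q(I(-7), 33) + R) = √(8 + 2193) = √2201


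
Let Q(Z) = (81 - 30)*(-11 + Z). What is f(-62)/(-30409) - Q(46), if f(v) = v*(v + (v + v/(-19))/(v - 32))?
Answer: -48475496141/27155237 ≈ -1785.1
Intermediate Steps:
f(v) = v*(v + 18*v/(19*(-32 + v))) (f(v) = v*(v + (v + v*(-1/19))/(-32 + v)) = v*(v + (v - v/19)/(-32 + v)) = v*(v + (18*v/19)/(-32 + v)) = v*(v + 18*v/(19*(-32 + v))))
Q(Z) = -561 + 51*Z (Q(Z) = 51*(-11 + Z) = -561 + 51*Z)
f(-62)/(-30409) - Q(46) = ((-62)**2*(-590/19 - 62)/(-32 - 62))/(-30409) - (-561 + 51*46) = (3844*(-1768/19)/(-94))*(-1/30409) - (-561 + 2346) = (3844*(-1/94)*(-1768/19))*(-1/30409) - 1*1785 = (3398096/893)*(-1/30409) - 1785 = -3398096/27155237 - 1785 = -48475496141/27155237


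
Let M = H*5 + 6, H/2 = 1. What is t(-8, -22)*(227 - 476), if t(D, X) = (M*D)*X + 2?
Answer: -701682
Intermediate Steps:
H = 2 (H = 2*1 = 2)
M = 16 (M = 2*5 + 6 = 10 + 6 = 16)
t(D, X) = 2 + 16*D*X (t(D, X) = (16*D)*X + 2 = 16*D*X + 2 = 2 + 16*D*X)
t(-8, -22)*(227 - 476) = (2 + 16*(-8)*(-22))*(227 - 476) = (2 + 2816)*(-249) = 2818*(-249) = -701682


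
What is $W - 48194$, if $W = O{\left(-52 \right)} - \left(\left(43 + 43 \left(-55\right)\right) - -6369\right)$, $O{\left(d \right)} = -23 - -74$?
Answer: $-52190$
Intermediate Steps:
$O{\left(d \right)} = 51$ ($O{\left(d \right)} = -23 + 74 = 51$)
$W = -3996$ ($W = 51 - \left(\left(43 + 43 \left(-55\right)\right) - -6369\right) = 51 - \left(\left(43 - 2365\right) + 6369\right) = 51 - \left(-2322 + 6369\right) = 51 - 4047 = -3996$)
$W - 48194 = -3996 - 48194 = -52190$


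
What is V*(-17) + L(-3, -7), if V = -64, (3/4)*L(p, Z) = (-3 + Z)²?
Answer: 3664/3 ≈ 1221.3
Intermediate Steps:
L(p, Z) = 4*(-3 + Z)²/3
V*(-17) + L(-3, -7) = -64*(-17) + 4*(-3 - 7)²/3 = 1088 + (4/3)*(-10)² = 1088 + (4/3)*100 = 1088 + 400/3 = 3664/3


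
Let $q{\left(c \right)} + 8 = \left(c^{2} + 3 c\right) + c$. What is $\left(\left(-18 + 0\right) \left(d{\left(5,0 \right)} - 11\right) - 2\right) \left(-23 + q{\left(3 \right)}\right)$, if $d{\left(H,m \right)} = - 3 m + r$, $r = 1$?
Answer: $-1780$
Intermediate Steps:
$d{\left(H,m \right)} = 1 - 3 m$ ($d{\left(H,m \right)} = - 3 m + 1 = 1 - 3 m$)
$q{\left(c \right)} = -8 + c^{2} + 4 c$ ($q{\left(c \right)} = -8 + \left(\left(c^{2} + 3 c\right) + c\right) = -8 + \left(c^{2} + 4 c\right) = -8 + c^{2} + 4 c$)
$\left(\left(-18 + 0\right) \left(d{\left(5,0 \right)} - 11\right) - 2\right) \left(-23 + q{\left(3 \right)}\right) = \left(\left(-18 + 0\right) \left(\left(1 - 0\right) - 11\right) - 2\right) \left(-23 + \left(-8 + 3^{2} + 4 \cdot 3\right)\right) = \left(- 18 \left(\left(1 + 0\right) - 11\right) - 2\right) \left(-23 + \left(-8 + 9 + 12\right)\right) = \left(- 18 \left(1 - 11\right) - 2\right) \left(-23 + 13\right) = \left(\left(-18\right) \left(-10\right) - 2\right) \left(-10\right) = \left(180 - 2\right) \left(-10\right) = 178 \left(-10\right) = -1780$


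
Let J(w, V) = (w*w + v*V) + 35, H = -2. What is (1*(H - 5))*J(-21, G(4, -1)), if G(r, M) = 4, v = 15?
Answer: -3752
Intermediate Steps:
J(w, V) = 35 + w² + 15*V (J(w, V) = (w*w + 15*V) + 35 = (w² + 15*V) + 35 = 35 + w² + 15*V)
(1*(H - 5))*J(-21, G(4, -1)) = (1*(-2 - 5))*(35 + (-21)² + 15*4) = (1*(-7))*(35 + 441 + 60) = -7*536 = -3752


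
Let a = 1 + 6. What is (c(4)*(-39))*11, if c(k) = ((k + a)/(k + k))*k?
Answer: -4719/2 ≈ -2359.5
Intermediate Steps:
a = 7
c(k) = 7/2 + k/2 (c(k) = ((k + 7)/(k + k))*k = ((7 + k)/((2*k)))*k = ((7 + k)*(1/(2*k)))*k = ((7 + k)/(2*k))*k = 7/2 + k/2)
(c(4)*(-39))*11 = ((7/2 + (½)*4)*(-39))*11 = ((7/2 + 2)*(-39))*11 = ((11/2)*(-39))*11 = -429/2*11 = -4719/2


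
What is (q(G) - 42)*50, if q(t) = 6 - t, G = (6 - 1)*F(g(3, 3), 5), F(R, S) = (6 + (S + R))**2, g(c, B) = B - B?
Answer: -32050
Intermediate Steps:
g(c, B) = 0
F(R, S) = (6 + R + S)**2 (F(R, S) = (6 + (R + S))**2 = (6 + R + S)**2)
G = 605 (G = (6 - 1)*(6 + 0 + 5)**2 = 5*11**2 = 5*121 = 605)
(q(G) - 42)*50 = ((6 - 1*605) - 42)*50 = ((6 - 605) - 42)*50 = (-599 - 42)*50 = -641*50 = -32050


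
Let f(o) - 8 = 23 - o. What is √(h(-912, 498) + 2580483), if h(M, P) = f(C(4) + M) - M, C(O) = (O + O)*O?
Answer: √2582306 ≈ 1607.0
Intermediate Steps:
C(O) = 2*O² (C(O) = (2*O)*O = 2*O²)
f(o) = 31 - o (f(o) = 8 + (23 - o) = 31 - o)
h(M, P) = -1 - 2*M (h(M, P) = (31 - (2*4² + M)) - M = (31 - (2*16 + M)) - M = (31 - (32 + M)) - M = (31 + (-32 - M)) - M = (-1 - M) - M = -1 - 2*M)
√(h(-912, 498) + 2580483) = √((-1 - 2*(-912)) + 2580483) = √((-1 + 1824) + 2580483) = √(1823 + 2580483) = √2582306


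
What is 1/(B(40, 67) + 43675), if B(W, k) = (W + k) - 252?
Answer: 1/43530 ≈ 2.2973e-5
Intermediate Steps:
B(W, k) = -252 + W + k
1/(B(40, 67) + 43675) = 1/((-252 + 40 + 67) + 43675) = 1/(-145 + 43675) = 1/43530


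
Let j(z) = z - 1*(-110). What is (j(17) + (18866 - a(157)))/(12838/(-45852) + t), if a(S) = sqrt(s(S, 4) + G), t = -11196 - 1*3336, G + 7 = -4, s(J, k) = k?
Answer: -435433518/333167051 + 22926*I*sqrt(7)/333167051 ≈ -1.307 + 0.00018206*I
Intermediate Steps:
G = -11 (G = -7 - 4 = -11)
j(z) = 110 + z (j(z) = z + 110 = 110 + z)
t = -14532 (t = -11196 - 3336 = -14532)
a(S) = I*sqrt(7) (a(S) = sqrt(4 - 11) = sqrt(-7) = I*sqrt(7))
(j(17) + (18866 - a(157)))/(12838/(-45852) + t) = ((110 + 17) + (18866 - I*sqrt(7)))/(12838/(-45852) - 14532) = (127 + (18866 - I*sqrt(7)))/(12838*(-1/45852) - 14532) = (18993 - I*sqrt(7))/(-6419/22926 - 14532) = (18993 - I*sqrt(7))/(-333167051/22926) = (18993 - I*sqrt(7))*(-22926/333167051) = -435433518/333167051 + 22926*I*sqrt(7)/333167051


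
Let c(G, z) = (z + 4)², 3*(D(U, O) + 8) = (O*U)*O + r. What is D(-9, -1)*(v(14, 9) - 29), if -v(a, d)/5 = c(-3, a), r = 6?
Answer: 14841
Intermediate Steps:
D(U, O) = -6 + U*O²/3 (D(U, O) = -8 + ((O*U)*O + 6)/3 = -8 + (U*O² + 6)/3 = -8 + (6 + U*O²)/3 = -8 + (2 + U*O²/3) = -6 + U*O²/3)
c(G, z) = (4 + z)²
v(a, d) = -5*(4 + a)²
D(-9, -1)*(v(14, 9) - 29) = (-6 + (⅓)*(-9)*(-1)²)*(-5*(4 + 14)² - 29) = (-6 + (⅓)*(-9)*1)*(-5*18² - 29) = (-6 - 3)*(-5*324 - 29) = -9*(-1620 - 29) = -9*(-1649) = 14841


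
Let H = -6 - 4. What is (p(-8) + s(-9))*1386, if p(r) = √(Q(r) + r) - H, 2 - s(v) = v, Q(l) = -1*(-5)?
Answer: 29106 + 1386*I*√3 ≈ 29106.0 + 2400.6*I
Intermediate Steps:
Q(l) = 5
H = -10
s(v) = 2 - v
p(r) = 10 + √(5 + r) (p(r) = √(5 + r) - 1*(-10) = √(5 + r) + 10 = 10 + √(5 + r))
(p(-8) + s(-9))*1386 = ((10 + √(5 - 8)) + (2 - 1*(-9)))*1386 = ((10 + √(-3)) + (2 + 9))*1386 = ((10 + I*√3) + 11)*1386 = (21 + I*√3)*1386 = 29106 + 1386*I*√3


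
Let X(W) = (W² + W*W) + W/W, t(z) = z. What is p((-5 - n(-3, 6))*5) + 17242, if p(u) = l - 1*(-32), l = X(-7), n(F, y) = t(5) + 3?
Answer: 17373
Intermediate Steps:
n(F, y) = 8 (n(F, y) = 5 + 3 = 8)
X(W) = 1 + 2*W² (X(W) = (W² + W²) + 1 = 2*W² + 1 = 1 + 2*W²)
l = 99 (l = 1 + 2*(-7)² = 1 + 2*49 = 1 + 98 = 99)
p(u) = 131 (p(u) = 99 - 1*(-32) = 99 + 32 = 131)
p((-5 - n(-3, 6))*5) + 17242 = 131 + 17242 = 17373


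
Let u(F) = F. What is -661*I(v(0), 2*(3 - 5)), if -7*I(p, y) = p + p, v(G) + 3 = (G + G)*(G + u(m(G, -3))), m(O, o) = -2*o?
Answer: -3966/7 ≈ -566.57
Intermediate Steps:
v(G) = -3 + 2*G*(6 + G) (v(G) = -3 + (G + G)*(G - 2*(-3)) = -3 + (2*G)*(G + 6) = -3 + (2*G)*(6 + G) = -3 + 2*G*(6 + G))
I(p, y) = -2*p/7 (I(p, y) = -(p + p)/7 = -2*p/7)
-661*I(v(0), 2*(3 - 5)) = -(-1322)*(-3 + 2*0**2 + 12*0)/7 = -(-1322)*(-3 + 2*0 + 0)/7 = -(-1322)*(-3 + 0 + 0)/7 = -(-1322)*(-3)/7 = -661*6/7 = -3966/7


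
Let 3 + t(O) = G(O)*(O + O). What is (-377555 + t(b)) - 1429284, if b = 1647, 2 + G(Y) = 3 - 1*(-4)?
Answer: -1790372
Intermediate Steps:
G(Y) = 5 (G(Y) = -2 + (3 - 1*(-4)) = -2 + (3 + 4) = -2 + 7 = 5)
t(O) = -3 + 10*O (t(O) = -3 + 5*(O + O) = -3 + 5*(2*O) = -3 + 10*O)
(-377555 + t(b)) - 1429284 = (-377555 + (-3 + 10*1647)) - 1429284 = (-377555 + (-3 + 16470)) - 1429284 = (-377555 + 16467) - 1429284 = -361088 - 1429284 = -1790372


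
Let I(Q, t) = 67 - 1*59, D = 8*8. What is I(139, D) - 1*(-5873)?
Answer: 5881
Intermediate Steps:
D = 64
I(Q, t) = 8 (I(Q, t) = 67 - 59 = 8)
I(139, D) - 1*(-5873) = 8 - 1*(-5873) = 8 + 5873 = 5881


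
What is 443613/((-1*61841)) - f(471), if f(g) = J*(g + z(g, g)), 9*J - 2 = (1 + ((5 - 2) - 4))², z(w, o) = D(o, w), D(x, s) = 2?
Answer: -62494103/556569 ≈ -112.28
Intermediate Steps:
z(w, o) = 2
J = 2/9 (J = 2/9 + (1 + ((5 - 2) - 4))²/9 = 2/9 + (1 + (3 - 4))²/9 = 2/9 + (1 - 1)²/9 = 2/9 + (⅑)*0² = 2/9 + (⅑)*0 = 2/9 + 0 = 2/9 ≈ 0.22222)
f(g) = 4/9 + 2*g/9 (f(g) = 2*(g + 2)/9 = 2*(2 + g)/9 = 4/9 + 2*g/9)
443613/((-1*61841)) - f(471) = 443613/((-1*61841)) - (4/9 + (2/9)*471) = 443613/(-61841) - (4/9 + 314/3) = 443613*(-1/61841) - 1*946/9 = -443613/61841 - 946/9 = -62494103/556569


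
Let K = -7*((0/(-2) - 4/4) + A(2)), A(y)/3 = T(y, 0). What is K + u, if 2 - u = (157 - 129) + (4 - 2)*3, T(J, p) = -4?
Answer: 59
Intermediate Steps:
A(y) = -12 (A(y) = 3*(-4) = -12)
K = 91 (K = -7*((0/(-2) - 4/4) - 12) = -7*((0*(-1/2) - 4*1/4) - 12) = -7*((0 - 1) - 12) = -7*(-1 - 12) = -7*(-13) = 91)
u = -32 (u = 2 - ((157 - 129) + (4 - 2)*3) = 2 - (28 + 2*3) = 2 - (28 + 6) = 2 - 1*34 = 2 - 34 = -32)
K + u = 91 - 32 = 59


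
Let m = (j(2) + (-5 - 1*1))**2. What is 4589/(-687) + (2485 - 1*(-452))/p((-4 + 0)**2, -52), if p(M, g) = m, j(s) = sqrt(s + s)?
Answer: 1944295/10992 ≈ 176.88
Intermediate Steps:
j(s) = sqrt(2)*sqrt(s) (j(s) = sqrt(2*s) = sqrt(2)*sqrt(s))
m = 16 (m = (sqrt(2)*sqrt(2) + (-5 - 1*1))**2 = (2 + (-5 - 1))**2 = (2 - 6)**2 = (-4)**2 = 16)
p(M, g) = 16
4589/(-687) + (2485 - 1*(-452))/p((-4 + 0)**2, -52) = 4589/(-687) + (2485 - 1*(-452))/16 = 4589*(-1/687) + (2485 + 452)*(1/16) = -4589/687 + 2937*(1/16) = -4589/687 + 2937/16 = 1944295/10992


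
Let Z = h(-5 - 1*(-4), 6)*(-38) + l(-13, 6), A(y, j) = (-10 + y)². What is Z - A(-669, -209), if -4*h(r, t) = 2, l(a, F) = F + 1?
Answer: -461015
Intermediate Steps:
l(a, F) = 1 + F
h(r, t) = -½ (h(r, t) = -¼*2 = -½)
Z = 26 (Z = -½*(-38) + (1 + 6) = 19 + 7 = 26)
Z - A(-669, -209) = 26 - (-10 - 669)² = 26 - 1*(-679)² = 26 - 1*461041 = 26 - 461041 = -461015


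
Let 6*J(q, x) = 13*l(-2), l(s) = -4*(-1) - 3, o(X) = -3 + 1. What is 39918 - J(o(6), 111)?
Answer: 239495/6 ≈ 39916.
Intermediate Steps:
o(X) = -2
l(s) = 1 (l(s) = 4 - 3 = 1)
J(q, x) = 13/6 (J(q, x) = (13*1)/6 = (⅙)*13 = 13/6)
39918 - J(o(6), 111) = 39918 - 1*13/6 = 39918 - 13/6 = 239495/6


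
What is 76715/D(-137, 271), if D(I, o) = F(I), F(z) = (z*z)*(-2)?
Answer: -76715/37538 ≈ -2.0437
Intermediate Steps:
F(z) = -2*z² (F(z) = z²*(-2) = -2*z²)
D(I, o) = -2*I²
76715/D(-137, 271) = 76715/((-2*(-137)²)) = 76715/((-2*18769)) = 76715/(-37538) = 76715*(-1/37538) = -76715/37538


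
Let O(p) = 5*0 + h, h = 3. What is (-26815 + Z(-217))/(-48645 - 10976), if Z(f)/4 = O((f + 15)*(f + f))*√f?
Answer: 26815/59621 - 12*I*√217/59621 ≈ 0.44976 - 0.0029649*I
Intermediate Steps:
O(p) = 3 (O(p) = 5*0 + 3 = 0 + 3 = 3)
Z(f) = 12*√f (Z(f) = 4*(3*√f) = 12*√f)
(-26815 + Z(-217))/(-48645 - 10976) = (-26815 + 12*√(-217))/(-48645 - 10976) = (-26815 + 12*(I*√217))/(-59621) = (-26815 + 12*I*√217)*(-1/59621) = 26815/59621 - 12*I*√217/59621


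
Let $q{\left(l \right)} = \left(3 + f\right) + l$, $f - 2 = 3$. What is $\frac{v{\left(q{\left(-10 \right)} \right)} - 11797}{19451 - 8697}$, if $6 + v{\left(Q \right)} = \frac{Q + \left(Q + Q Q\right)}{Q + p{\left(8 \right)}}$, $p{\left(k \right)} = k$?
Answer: $- \frac{11803}{10754} \approx -1.0975$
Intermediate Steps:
$f = 5$ ($f = 2 + 3 = 5$)
$q{\left(l \right)} = 8 + l$ ($q{\left(l \right)} = \left(3 + 5\right) + l = 8 + l$)
$v{\left(Q \right)} = -6 + \frac{Q^{2} + 2 Q}{8 + Q}$ ($v{\left(Q \right)} = -6 + \frac{Q + \left(Q + Q Q\right)}{Q + 8} = -6 + \frac{Q + \left(Q + Q^{2}\right)}{8 + Q} = -6 + \frac{Q^{2} + 2 Q}{8 + Q}$)
$\frac{v{\left(q{\left(-10 \right)} \right)} - 11797}{19451 - 8697} = \frac{\frac{-48 + \left(8 - 10\right)^{2} - 4 \left(8 - 10\right)}{8 + \left(8 - 10\right)} - 11797}{19451 - 8697} = \frac{\frac{-48 + \left(-2\right)^{2} - -8}{8 - 2} - 11797}{10754} = \left(\frac{-48 + 4 + 8}{6} - 11797\right) \frac{1}{10754} = \left(\frac{1}{6} \left(-36\right) - 11797\right) \frac{1}{10754} = \left(-6 - 11797\right) \frac{1}{10754} = \left(-11803\right) \frac{1}{10754} = - \frac{11803}{10754}$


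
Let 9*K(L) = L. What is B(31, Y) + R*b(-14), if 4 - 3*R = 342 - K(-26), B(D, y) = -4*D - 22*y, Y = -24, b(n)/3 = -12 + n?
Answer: 83404/9 ≈ 9267.1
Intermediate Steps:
b(n) = -36 + 3*n (b(n) = 3*(-12 + n) = -36 + 3*n)
K(L) = L/9
B(D, y) = -22*y - 4*D
R = -3068/27 (R = 4/3 - (342 - (-26)/9)/3 = 4/3 - (342 - 1*(-26/9))/3 = 4/3 - (342 + 26/9)/3 = 4/3 - ⅓*3104/9 = 4/3 - 3104/27 = -3068/27 ≈ -113.63)
B(31, Y) + R*b(-14) = (-22*(-24) - 4*31) - 3068*(-36 + 3*(-14))/27 = (528 - 124) - 3068*(-36 - 42)/27 = 404 - 3068/27*(-78) = 404 + 79768/9 = 83404/9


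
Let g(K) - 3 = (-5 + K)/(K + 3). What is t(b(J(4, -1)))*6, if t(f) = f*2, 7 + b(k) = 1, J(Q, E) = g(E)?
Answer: -72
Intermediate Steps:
g(K) = 3 + (-5 + K)/(3 + K) (g(K) = 3 + (-5 + K)/(K + 3) = 3 + (-5 + K)/(3 + K))
J(Q, E) = 4*(1 + E)/(3 + E)
b(k) = -6 (b(k) = -7 + 1 = -6)
t(f) = 2*f
t(b(J(4, -1)))*6 = (2*(-6))*6 = -12*6 = -72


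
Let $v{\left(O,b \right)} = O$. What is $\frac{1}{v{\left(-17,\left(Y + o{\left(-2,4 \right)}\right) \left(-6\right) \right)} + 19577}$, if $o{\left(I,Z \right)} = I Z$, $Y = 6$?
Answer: $\frac{1}{19560} \approx 5.1125 \cdot 10^{-5}$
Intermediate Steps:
$\frac{1}{v{\left(-17,\left(Y + o{\left(-2,4 \right)}\right) \left(-6\right) \right)} + 19577} = \frac{1}{-17 + 19577} = \frac{1}{19560}$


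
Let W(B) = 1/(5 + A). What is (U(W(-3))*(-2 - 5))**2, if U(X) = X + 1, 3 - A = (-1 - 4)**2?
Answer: 12544/289 ≈ 43.405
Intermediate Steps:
A = -22 (A = 3 - (-1 - 4)**2 = 3 - 1*(-5)**2 = 3 - 1*25 = 3 - 25 = -22)
W(B) = -1/17 (W(B) = 1/(5 - 22) = 1/(-17) = -1/17)
U(X) = 1 + X
(U(W(-3))*(-2 - 5))**2 = ((1 - 1/17)*(-2 - 5))**2 = ((16/17)*(-7))**2 = (-112/17)**2 = 12544/289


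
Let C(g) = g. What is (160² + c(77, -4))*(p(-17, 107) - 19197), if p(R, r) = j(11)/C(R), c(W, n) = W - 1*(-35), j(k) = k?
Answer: -8391368320/17 ≈ -4.9361e+8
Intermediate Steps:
c(W, n) = 35 + W (c(W, n) = W + 35 = 35 + W)
p(R, r) = 11/R
(160² + c(77, -4))*(p(-17, 107) - 19197) = (160² + (35 + 77))*(11/(-17) - 19197) = (25600 + 112)*(11*(-1/17) - 19197) = 25712*(-11/17 - 19197) = 25712*(-326360/17) = -8391368320/17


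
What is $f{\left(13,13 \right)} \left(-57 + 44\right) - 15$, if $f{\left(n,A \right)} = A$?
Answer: $-184$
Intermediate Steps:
$f{\left(13,13 \right)} \left(-57 + 44\right) - 15 = 13 \left(-57 + 44\right) - 15 = 13 \left(-13\right) - 15 = -169 - 15 = -184$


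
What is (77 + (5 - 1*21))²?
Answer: 3721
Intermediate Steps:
(77 + (5 - 1*21))² = (77 + (5 - 21))² = (77 - 16)² = 61² = 3721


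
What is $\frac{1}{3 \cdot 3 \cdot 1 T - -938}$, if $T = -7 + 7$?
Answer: $\frac{1}{938} \approx 0.0010661$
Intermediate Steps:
$T = 0$
$\frac{1}{3 \cdot 3 \cdot 1 T - -938} = \frac{1}{3 \cdot 3 \cdot 1 \cdot 0 - -938} = \frac{1}{9 \cdot 1 \cdot 0 + \left(-835 + 1773\right)} = \frac{1}{9 \cdot 0 + 938} = \frac{1}{0 + 938} = \frac{1}{938}$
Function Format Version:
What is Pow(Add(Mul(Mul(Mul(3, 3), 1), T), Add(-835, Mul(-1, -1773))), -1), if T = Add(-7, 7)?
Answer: Rational(1, 938) ≈ 0.0010661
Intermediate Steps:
T = 0
Pow(Add(Mul(Mul(Mul(3, 3), 1), T), Add(-835, Mul(-1, -1773))), -1) = Pow(Add(Mul(Mul(Mul(3, 3), 1), 0), Add(-835, Mul(-1, -1773))), -1) = Pow(Add(Mul(Mul(9, 1), 0), Add(-835, 1773)), -1) = Pow(Add(Mul(9, 0), 938), -1) = Pow(Add(0, 938), -1) = Pow(938, -1) = Rational(1, 938)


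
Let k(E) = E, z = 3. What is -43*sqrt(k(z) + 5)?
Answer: -86*sqrt(2) ≈ -121.62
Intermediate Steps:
-43*sqrt(k(z) + 5) = -43*sqrt(3 + 5) = -86*sqrt(2)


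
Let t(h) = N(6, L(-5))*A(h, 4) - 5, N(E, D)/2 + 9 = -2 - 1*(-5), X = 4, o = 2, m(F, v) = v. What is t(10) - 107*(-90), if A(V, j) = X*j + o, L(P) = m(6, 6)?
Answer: 9409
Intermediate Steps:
L(P) = 6
A(V, j) = 2 + 4*j (A(V, j) = 4*j + 2 = 2 + 4*j)
N(E, D) = -12 (N(E, D) = -18 + 2*(-2 - 1*(-5)) = -18 + 2*(-2 + 5) = -18 + 2*3 = -18 + 6 = -12)
t(h) = -221 (t(h) = -12*(2 + 4*4) - 5 = -12*(2 + 16) - 5 = -12*18 - 5 = -216 - 5 = -221)
t(10) - 107*(-90) = -221 - 107*(-90) = -221 + 9630 = 9409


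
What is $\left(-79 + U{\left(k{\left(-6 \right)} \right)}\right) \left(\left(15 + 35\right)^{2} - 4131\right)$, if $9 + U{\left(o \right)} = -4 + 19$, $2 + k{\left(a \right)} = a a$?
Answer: $119063$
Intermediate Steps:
$k{\left(a \right)} = -2 + a^{2}$ ($k{\left(a \right)} = -2 + a a = -2 + a^{2}$)
$U{\left(o \right)} = 6$ ($U{\left(o \right)} = -9 + \left(-4 + 19\right) = -9 + 15 = 6$)
$\left(-79 + U{\left(k{\left(-6 \right)} \right)}\right) \left(\left(15 + 35\right)^{2} - 4131\right) = \left(-79 + 6\right) \left(\left(15 + 35\right)^{2} - 4131\right) = - 73 \left(50^{2} - 4131\right) = - 73 \left(2500 - 4131\right) = \left(-73\right) \left(-1631\right) = 119063$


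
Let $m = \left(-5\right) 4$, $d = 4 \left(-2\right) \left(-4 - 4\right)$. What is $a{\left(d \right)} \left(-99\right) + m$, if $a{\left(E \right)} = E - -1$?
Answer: $-6455$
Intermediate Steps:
$d = 64$ ($d = - 8 \left(-4 - 4\right) = \left(-8\right) \left(-8\right) = 64$)
$m = -20$
$a{\left(E \right)} = 1 + E$ ($a{\left(E \right)} = E + 1 = 1 + E$)
$a{\left(d \right)} \left(-99\right) + m = \left(1 + 64\right) \left(-99\right) - 20 = 65 \left(-99\right) - 20 = -6435 - 20 = -6455$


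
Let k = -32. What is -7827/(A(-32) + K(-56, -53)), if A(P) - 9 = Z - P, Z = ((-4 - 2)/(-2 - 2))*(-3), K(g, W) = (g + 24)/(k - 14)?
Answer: -360042/1711 ≈ -210.43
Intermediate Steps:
K(g, W) = -12/23 - g/46 (K(g, W) = (g + 24)/(-32 - 14) = (24 + g)/(-46) = (24 + g)*(-1/46) = -12/23 - g/46)
Z = -9/2 (Z = -6/(-4)*(-3) = -6*(-1/4)*(-3) = (3/2)*(-3) = -9/2 ≈ -4.5000)
A(P) = 9/2 - P (A(P) = 9 + (-9/2 - P) = 9/2 - P)
-7827/(A(-32) + K(-56, -53)) = -7827/((9/2 - 1*(-32)) + (-12/23 - 1/46*(-56))) = -7827/((9/2 + 32) + (-12/23 + 28/23)) = -7827/(73/2 + 16/23) = -7827/1711/46 = -7827*46/1711 = -360042/1711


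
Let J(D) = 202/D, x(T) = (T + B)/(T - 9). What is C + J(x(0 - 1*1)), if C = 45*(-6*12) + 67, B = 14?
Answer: -43269/13 ≈ -3328.4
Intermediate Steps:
x(T) = (14 + T)/(-9 + T) (x(T) = (T + 14)/(T - 9) = (14 + T)/(-9 + T))
C = -3173 (C = 45*(-72) + 67 = -3240 + 67 = -3173)
C + J(x(0 - 1*1)) = -3173 + 202/(((14 + (0 - 1*1))/(-9 + (0 - 1*1)))) = -3173 + 202/(((14 + (0 - 1))/(-9 + (0 - 1)))) = -3173 + 202/(((14 - 1)/(-9 - 1))) = -3173 + 202/((13/(-10))) = -3173 + 202/((-⅒*13)) = -3173 + 202/(-13/10) = -3173 + 202*(-10/13) = -3173 - 2020/13 = -43269/13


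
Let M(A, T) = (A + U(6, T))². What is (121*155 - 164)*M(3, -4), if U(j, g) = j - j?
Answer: 167319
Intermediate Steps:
U(j, g) = 0
M(A, T) = A² (M(A, T) = (A + 0)² = A²)
(121*155 - 164)*M(3, -4) = (121*155 - 164)*3² = (18755 - 164)*9 = 18591*9 = 167319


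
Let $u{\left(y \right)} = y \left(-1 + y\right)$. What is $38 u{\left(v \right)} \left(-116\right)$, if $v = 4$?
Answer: $-52896$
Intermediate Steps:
$38 u{\left(v \right)} \left(-116\right) = 38 \cdot 4 \left(-1 + 4\right) \left(-116\right) = 38 \cdot 4 \cdot 3 \left(-116\right) = 38 \cdot 12 \left(-116\right) = 456 \left(-116\right) = -52896$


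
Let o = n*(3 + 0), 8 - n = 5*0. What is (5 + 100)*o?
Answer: 2520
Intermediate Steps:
n = 8 (n = 8 - 5*0 = 8 - 1*0 = 8 + 0 = 8)
o = 24 (o = 8*(3 + 0) = 8*3 = 24)
(5 + 100)*o = (5 + 100)*24 = 105*24 = 2520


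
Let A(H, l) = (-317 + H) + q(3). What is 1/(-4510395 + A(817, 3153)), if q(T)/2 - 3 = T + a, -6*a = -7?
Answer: -3/13529642 ≈ -2.2174e-7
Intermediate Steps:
a = 7/6 (a = -⅙*(-7) = 7/6 ≈ 1.1667)
q(T) = 25/3 + 2*T (q(T) = 6 + 2*(T + 7/6) = 6 + 2*(7/6 + T) = 6 + (7/3 + 2*T) = 25/3 + 2*T)
A(H, l) = -908/3 + H (A(H, l) = (-317 + H) + (25/3 + 2*3) = (-317 + H) + (25/3 + 6) = (-317 + H) + 43/3 = -908/3 + H)
1/(-4510395 + A(817, 3153)) = 1/(-4510395 + (-908/3 + 817)) = 1/(-4510395 + 1543/3) = 1/(-13529642/3) = -3/13529642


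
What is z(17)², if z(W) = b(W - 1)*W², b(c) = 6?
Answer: 3006756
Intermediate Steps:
z(W) = 6*W²
z(17)² = (6*17²)² = (6*289)² = 1734² = 3006756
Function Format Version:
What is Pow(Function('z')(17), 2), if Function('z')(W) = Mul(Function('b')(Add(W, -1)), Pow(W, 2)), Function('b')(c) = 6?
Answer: 3006756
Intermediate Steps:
Function('z')(W) = Mul(6, Pow(W, 2))
Pow(Function('z')(17), 2) = Pow(Mul(6, Pow(17, 2)), 2) = Pow(Mul(6, 289), 2) = Pow(1734, 2) = 3006756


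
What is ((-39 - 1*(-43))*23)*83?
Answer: 7636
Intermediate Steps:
((-39 - 1*(-43))*23)*83 = ((-39 + 43)*23)*83 = (4*23)*83 = 92*83 = 7636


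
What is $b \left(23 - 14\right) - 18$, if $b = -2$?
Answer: $-36$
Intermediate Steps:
$b \left(23 - 14\right) - 18 = - 2 \left(23 - 14\right) - 18 = \left(-2\right) 9 - 18 = -18 - 18 = -36$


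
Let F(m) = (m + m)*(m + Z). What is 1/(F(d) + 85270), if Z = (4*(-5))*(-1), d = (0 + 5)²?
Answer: 1/87520 ≈ 1.1426e-5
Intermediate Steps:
d = 25 (d = 5² = 25)
Z = 20 (Z = -20*(-1) = 20)
F(m) = 2*m*(20 + m) (F(m) = (m + m)*(m + 20) = (2*m)*(20 + m) = 2*m*(20 + m))
1/(F(d) + 85270) = 1/(2*25*(20 + 25) + 85270) = 1/(2*25*45 + 85270) = 1/(2250 + 85270) = 1/87520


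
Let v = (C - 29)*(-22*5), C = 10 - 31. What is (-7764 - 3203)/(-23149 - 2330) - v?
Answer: -140123533/25479 ≈ -5499.6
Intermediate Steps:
C = -21
v = 5500 (v = (-21 - 29)*(-22*5) = -50*(-110) = 5500)
(-7764 - 3203)/(-23149 - 2330) - v = (-7764 - 3203)/(-23149 - 2330) - 1*5500 = -10967/(-25479) - 5500 = -10967*(-1/25479) - 5500 = 10967/25479 - 5500 = -140123533/25479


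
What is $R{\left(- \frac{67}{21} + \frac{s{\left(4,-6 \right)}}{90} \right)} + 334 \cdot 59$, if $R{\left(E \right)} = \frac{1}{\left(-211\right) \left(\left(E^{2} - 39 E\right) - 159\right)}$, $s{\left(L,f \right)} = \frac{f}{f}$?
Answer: $\frac{41086446627946}{2084971391} \approx 19706.0$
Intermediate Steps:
$s{\left(L,f \right)} = 1$
$R{\left(E \right)} = - \frac{1}{211 \left(-159 + E^{2} - 39 E\right)}$
$R{\left(- \frac{67}{21} + \frac{s{\left(4,-6 \right)}}{90} \right)} + 334 \cdot 59 = \frac{1}{211 \left(159 - \left(- \frac{67}{21} + 1 \cdot \frac{1}{90}\right)^{2} + 39 \left(- \frac{67}{21} + 1 \cdot \frac{1}{90}\right)\right)} + 334 \cdot 59 = \frac{1}{211 \left(159 - \left(\left(-67\right) \frac{1}{21} + 1 \cdot \frac{1}{90}\right)^{2} + 39 \left(\left(-67\right) \frac{1}{21} + 1 \cdot \frac{1}{90}\right)\right)} + 19706 = \frac{1}{211 \left(159 - \left(- \frac{67}{21} + \frac{1}{90}\right)^{2} + 39 \left(- \frac{67}{21} + \frac{1}{90}\right)\right)} + 19706 = \frac{1}{211 \left(159 - \left(- \frac{2003}{630}\right)^{2} + 39 \left(- \frac{2003}{630}\right)\right)} + 19706 = \frac{1}{211 \left(159 - \frac{4012009}{396900} - \frac{26039}{210}\right)} + 19706 = \frac{1}{211 \cdot \frac{9881381}{396900}} + 19706 = \frac{1}{211} \cdot \frac{396900}{9881381} + 19706 = \frac{396900}{2084971391} + 19706 = \frac{41086446627946}{2084971391}$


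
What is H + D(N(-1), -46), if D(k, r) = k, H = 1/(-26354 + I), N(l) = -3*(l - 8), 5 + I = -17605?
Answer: 1187027/43964 ≈ 27.000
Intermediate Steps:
I = -17610 (I = -5 - 17605 = -17610)
N(l) = 24 - 3*l (N(l) = -3*(-8 + l) = 24 - 3*l)
H = -1/43964 (H = 1/(-26354 - 17610) = 1/(-43964) = -1/43964 ≈ -2.2746e-5)
H + D(N(-1), -46) = -1/43964 + (24 - 3*(-1)) = -1/43964 + (24 + 3) = -1/43964 + 27 = 1187027/43964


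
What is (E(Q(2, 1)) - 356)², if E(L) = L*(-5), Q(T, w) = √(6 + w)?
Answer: 126911 + 3560*√7 ≈ 1.3633e+5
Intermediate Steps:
E(L) = -5*L
(E(Q(2, 1)) - 356)² = (-5*√(6 + 1) - 356)² = (-5*√7 - 356)² = (-356 - 5*√7)²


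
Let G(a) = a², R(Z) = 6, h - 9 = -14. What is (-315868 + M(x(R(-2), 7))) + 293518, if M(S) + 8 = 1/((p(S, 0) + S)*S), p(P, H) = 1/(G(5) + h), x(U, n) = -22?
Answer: -107966772/4829 ≈ -22358.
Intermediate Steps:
h = -5 (h = 9 - 14 = -5)
p(P, H) = 1/20 (p(P, H) = 1/(5² - 5) = 1/(25 - 5) = 1/20)
M(S) = -8 + 1/(S*(1/20 + S)) (M(S) = -8 + 1/((1/20 + S)*S) = -8 + 1/(S*(1/20 + S)))
(-315868 + M(x(R(-2), 7))) + 293518 = (-315868 + 4*(5 - 40*(-22)² - 2*(-22))/(-22*(1 + 20*(-22)))) + 293518 = (-315868 + 4*(-1/22)*(5 - 40*484 + 44)/(1 - 440)) + 293518 = (-315868 + 4*(-1/22)*(5 - 19360 + 44)/(-439)) + 293518 = (-315868 + 4*(-1/22)*(-1/439)*(-19311)) + 293518 = (-315868 - 38622/4829) + 293518 = -1525365194/4829 + 293518 = -107966772/4829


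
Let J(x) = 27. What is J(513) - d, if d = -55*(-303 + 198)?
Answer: -5748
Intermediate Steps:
d = 5775 (d = -55*(-105) = 5775)
J(513) - d = 27 - 1*5775 = 27 - 5775 = -5748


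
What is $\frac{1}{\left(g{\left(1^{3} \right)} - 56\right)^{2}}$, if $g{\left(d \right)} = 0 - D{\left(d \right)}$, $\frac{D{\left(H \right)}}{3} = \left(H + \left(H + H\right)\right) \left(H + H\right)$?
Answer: $\frac{1}{5476} \approx 0.00018262$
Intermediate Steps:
$D{\left(H \right)} = 18 H^{2}$ ($D{\left(H \right)} = 3 \left(H + \left(H + H\right)\right) \left(H + H\right) = 3 \left(H + 2 H\right) 2 H = 3 \cdot 3 H 2 H = 3 \cdot 6 H^{2} = 18 H^{2}$)
$g{\left(d \right)} = - 18 d^{2}$ ($g{\left(d \right)} = 0 - 18 d^{2} = - 18 d^{2}$)
$\frac{1}{\left(g{\left(1^{3} \right)} - 56\right)^{2}} = \frac{1}{\left(- 18 \left(1^{3}\right)^{2} - 56\right)^{2}} = \frac{1}{\left(- 18 \cdot 1^{2} - 56\right)^{2}} = \frac{1}{\left(\left(-18\right) 1 - 56\right)^{2}} = \frac{1}{\left(-18 - 56\right)^{2}} = \frac{1}{\left(-74\right)^{2}} = \frac{1}{5476}$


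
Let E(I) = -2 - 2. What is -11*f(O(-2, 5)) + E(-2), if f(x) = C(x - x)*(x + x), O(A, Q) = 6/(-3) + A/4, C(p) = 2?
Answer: 106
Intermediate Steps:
E(I) = -4
O(A, Q) = -2 + A/4 (O(A, Q) = 6*(-⅓) + A*(¼) = -2 + A/4)
f(x) = 4*x (f(x) = 2*(x + x) = 2*(2*x) = 4*x)
-11*f(O(-2, 5)) + E(-2) = -44*(-2 + (¼)*(-2)) - 4 = -44*(-2 - ½) - 4 = -44*(-5)/2 - 4 = -11*(-10) - 4 = 110 - 4 = 106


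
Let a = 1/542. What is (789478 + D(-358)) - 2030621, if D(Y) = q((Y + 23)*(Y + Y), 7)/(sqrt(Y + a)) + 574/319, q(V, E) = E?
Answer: -395924043/319 - 7*I*sqrt(105166970)/194035 ≈ -1.2411e+6 - 0.36996*I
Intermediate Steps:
a = 1/542 ≈ 0.0018450
D(Y) = 574/319 + 7/sqrt(1/542 + Y) (D(Y) = 7/(sqrt(Y + 1/542)) + 574/319 = 7/(sqrt(1/542 + Y)) + 574*(1/319) = 7/sqrt(1/542 + Y) + 574/319 = 574/319 + 7/sqrt(1/542 + Y))
(789478 + D(-358)) - 2030621 = (789478 + (574/319 + 7*sqrt(542)/sqrt(1 + 542*(-358)))) - 2030621 = (789478 + (574/319 + 7*sqrt(542)/sqrt(1 - 194036))) - 2030621 = (789478 + (574/319 + 7*sqrt(542)/sqrt(-194035))) - 2030621 = (789478 + (574/319 + 7*sqrt(542)*(-I*sqrt(194035)/194035))) - 2030621 = (789478 + (574/319 - 7*I*sqrt(105166970)/194035)) - 2030621 = (251844056/319 - 7*I*sqrt(105166970)/194035) - 2030621 = -395924043/319 - 7*I*sqrt(105166970)/194035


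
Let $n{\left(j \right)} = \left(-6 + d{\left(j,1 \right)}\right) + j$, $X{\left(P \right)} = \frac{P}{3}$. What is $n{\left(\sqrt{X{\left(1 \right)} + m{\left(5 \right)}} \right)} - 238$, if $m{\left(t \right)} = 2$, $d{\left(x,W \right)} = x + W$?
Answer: $-243 + \frac{2 \sqrt{21}}{3} \approx -239.94$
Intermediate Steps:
$d{\left(x,W \right)} = W + x$
$X{\left(P \right)} = \frac{P}{3}$ ($X{\left(P \right)} = P \frac{1}{3} = \frac{P}{3}$)
$n{\left(j \right)} = -5 + 2 j$ ($n{\left(j \right)} = \left(-6 + \left(1 + j\right)\right) + j = \left(-5 + j\right) + j = -5 + 2 j$)
$n{\left(\sqrt{X{\left(1 \right)} + m{\left(5 \right)}} \right)} - 238 = \left(-5 + 2 \sqrt{\frac{1}{3} \cdot 1 + 2}\right) - 238 = \left(-5 + 2 \sqrt{\frac{1}{3} + 2}\right) - 238 = \left(-5 + 2 \sqrt{\frac{7}{3}}\right) - 238 = \left(-5 + 2 \frac{\sqrt{21}}{3}\right) - 238 = \left(-5 + \frac{2 \sqrt{21}}{3}\right) - 238 = -243 + \frac{2 \sqrt{21}}{3}$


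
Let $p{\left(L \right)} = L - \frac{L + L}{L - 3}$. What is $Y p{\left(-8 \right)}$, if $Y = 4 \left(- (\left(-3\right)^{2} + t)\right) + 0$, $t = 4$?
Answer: $\frac{5408}{11} \approx 491.64$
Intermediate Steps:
$Y = -52$ ($Y = 4 \left(- (\left(-3\right)^{2} + 4)\right) + 0 = 4 \left(- (9 + 4)\right) + 0 = 4 \left(\left(-1\right) 13\right) + 0 = 4 \left(-13\right) + 0 = -52 + 0 = -52$)
$p{\left(L \right)} = L - \frac{2 L}{-3 + L}$
$Y p{\left(-8 \right)} = - 52 \left(- \frac{8 \left(-5 - 8\right)}{-3 - 8}\right) = - 52 \left(\left(-8\right) \frac{1}{-11} \left(-13\right)\right) = - 52 \left(\left(-8\right) \left(- \frac{1}{11}\right) \left(-13\right)\right) = \left(-52\right) \left(- \frac{104}{11}\right) = \frac{5408}{11}$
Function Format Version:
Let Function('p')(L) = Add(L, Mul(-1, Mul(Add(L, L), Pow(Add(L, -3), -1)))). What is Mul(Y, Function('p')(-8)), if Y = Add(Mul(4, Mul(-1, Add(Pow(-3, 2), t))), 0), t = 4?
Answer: Rational(5408, 11) ≈ 491.64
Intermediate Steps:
Y = -52 (Y = Add(Mul(4, Mul(-1, Add(Pow(-3, 2), 4))), 0) = Add(Mul(4, Mul(-1, Add(9, 4))), 0) = Add(Mul(4, Mul(-1, 13)), 0) = Add(Mul(4, -13), 0) = Add(-52, 0) = -52)
Function('p')(L) = Add(L, Mul(-2, L, Pow(Add(-3, L), -1))) (Function('p')(L) = Add(L, Mul(-1, Mul(Mul(2, L), Pow(Add(-3, L), -1)))) = Add(L, Mul(-1, Mul(2, L, Pow(Add(-3, L), -1)))) = Add(L, Mul(-2, L, Pow(Add(-3, L), -1))))
Mul(Y, Function('p')(-8)) = Mul(-52, Mul(-8, Pow(Add(-3, -8), -1), Add(-5, -8))) = Mul(-52, Mul(-8, Pow(-11, -1), -13)) = Mul(-52, Mul(-8, Rational(-1, 11), -13)) = Mul(-52, Rational(-104, 11)) = Rational(5408, 11)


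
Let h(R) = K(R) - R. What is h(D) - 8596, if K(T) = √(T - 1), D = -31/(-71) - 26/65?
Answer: -3051593/355 + 3*I*√13490/355 ≈ -8596.0 + 0.98152*I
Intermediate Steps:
D = 13/355 (D = -31*(-1/71) - 26*1/65 = 31/71 - ⅖ = 13/355 ≈ 0.036620)
K(T) = √(-1 + T)
h(R) = √(-1 + R) - R
h(D) - 8596 = (√(-1 + 13/355) - 1*13/355) - 8596 = (√(-342/355) - 13/355) - 8596 = (3*I*√13490/355 - 13/355) - 8596 = (-13/355 + 3*I*√13490/355) - 8596 = -3051593/355 + 3*I*√13490/355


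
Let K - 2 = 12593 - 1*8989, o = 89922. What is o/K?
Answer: 14987/601 ≈ 24.937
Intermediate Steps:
K = 3606 (K = 2 + (12593 - 1*8989) = 2 + (12593 - 8989) = 2 + 3604 = 3606)
o/K = 89922/3606 = 89922*(1/3606) = 14987/601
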